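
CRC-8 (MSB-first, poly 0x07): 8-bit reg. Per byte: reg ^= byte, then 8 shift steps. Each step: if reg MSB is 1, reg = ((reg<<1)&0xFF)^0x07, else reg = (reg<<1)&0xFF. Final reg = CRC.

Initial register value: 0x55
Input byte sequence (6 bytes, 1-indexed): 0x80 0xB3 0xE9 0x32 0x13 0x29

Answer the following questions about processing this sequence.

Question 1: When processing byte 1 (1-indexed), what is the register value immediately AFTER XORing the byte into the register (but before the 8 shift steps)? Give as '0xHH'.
Answer: 0xD5

Derivation:
Register before byte 1: 0x55
Byte 1: 0x80
0x55 XOR 0x80 = 0xD5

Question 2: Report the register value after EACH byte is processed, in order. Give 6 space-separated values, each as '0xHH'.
0x25 0xEB 0x0E 0xB4 0x7C 0xAC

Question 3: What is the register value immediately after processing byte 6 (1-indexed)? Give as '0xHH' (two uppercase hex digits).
After byte 1 (0x80): reg=0x25
After byte 2 (0xB3): reg=0xEB
After byte 3 (0xE9): reg=0x0E
After byte 4 (0x32): reg=0xB4
After byte 5 (0x13): reg=0x7C
After byte 6 (0x29): reg=0xAC

Answer: 0xAC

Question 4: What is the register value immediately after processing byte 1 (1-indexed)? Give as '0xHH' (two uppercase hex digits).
Answer: 0x25

Derivation:
After byte 1 (0x80): reg=0x25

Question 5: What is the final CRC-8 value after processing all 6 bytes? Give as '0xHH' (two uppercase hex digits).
After byte 1 (0x80): reg=0x25
After byte 2 (0xB3): reg=0xEB
After byte 3 (0xE9): reg=0x0E
After byte 4 (0x32): reg=0xB4
After byte 5 (0x13): reg=0x7C
After byte 6 (0x29): reg=0xAC

Answer: 0xAC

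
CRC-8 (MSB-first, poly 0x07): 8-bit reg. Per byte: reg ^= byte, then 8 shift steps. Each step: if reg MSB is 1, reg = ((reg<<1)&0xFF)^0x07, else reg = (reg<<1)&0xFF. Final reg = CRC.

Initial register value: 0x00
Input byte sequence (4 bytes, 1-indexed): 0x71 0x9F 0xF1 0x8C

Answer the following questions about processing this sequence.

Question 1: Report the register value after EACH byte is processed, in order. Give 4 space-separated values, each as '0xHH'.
0x50 0x63 0xF7 0x66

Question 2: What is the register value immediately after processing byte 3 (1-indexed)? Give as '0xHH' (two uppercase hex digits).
Answer: 0xF7

Derivation:
After byte 1 (0x71): reg=0x50
After byte 2 (0x9F): reg=0x63
After byte 3 (0xF1): reg=0xF7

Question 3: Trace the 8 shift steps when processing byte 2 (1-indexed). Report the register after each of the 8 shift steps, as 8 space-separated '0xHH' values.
Answer: 0x99 0x35 0x6A 0xD4 0xAF 0x59 0xB2 0x63

Derivation:
After byte 1 (0x71): reg=0x50
Register before byte 2: 0x50
After XOR with byte 0x9F: 0xCF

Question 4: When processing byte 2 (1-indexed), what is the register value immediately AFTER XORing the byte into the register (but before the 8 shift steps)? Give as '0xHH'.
Register before byte 2: 0x50
Byte 2: 0x9F
0x50 XOR 0x9F = 0xCF

Answer: 0xCF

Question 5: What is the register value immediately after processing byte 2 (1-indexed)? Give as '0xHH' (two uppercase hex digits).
Answer: 0x63

Derivation:
After byte 1 (0x71): reg=0x50
After byte 2 (0x9F): reg=0x63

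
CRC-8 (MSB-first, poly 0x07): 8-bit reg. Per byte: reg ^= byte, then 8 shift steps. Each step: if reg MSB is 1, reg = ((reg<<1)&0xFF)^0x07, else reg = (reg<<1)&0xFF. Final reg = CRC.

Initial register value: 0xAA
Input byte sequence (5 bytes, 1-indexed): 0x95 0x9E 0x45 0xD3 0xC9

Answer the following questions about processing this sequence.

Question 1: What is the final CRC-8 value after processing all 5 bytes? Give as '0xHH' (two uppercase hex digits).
After byte 1 (0x95): reg=0xBD
After byte 2 (0x9E): reg=0xE9
After byte 3 (0x45): reg=0x4D
After byte 4 (0xD3): reg=0xD3
After byte 5 (0xC9): reg=0x46

Answer: 0x46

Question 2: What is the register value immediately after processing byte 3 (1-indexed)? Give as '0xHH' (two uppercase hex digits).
Answer: 0x4D

Derivation:
After byte 1 (0x95): reg=0xBD
After byte 2 (0x9E): reg=0xE9
After byte 3 (0x45): reg=0x4D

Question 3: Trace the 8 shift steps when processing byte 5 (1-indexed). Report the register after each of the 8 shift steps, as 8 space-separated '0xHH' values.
Answer: 0x34 0x68 0xD0 0xA7 0x49 0x92 0x23 0x46

Derivation:
After byte 1 (0x95): reg=0xBD
After byte 2 (0x9E): reg=0xE9
After byte 3 (0x45): reg=0x4D
After byte 4 (0xD3): reg=0xD3
Register before byte 5: 0xD3
After XOR with byte 0xC9: 0x1A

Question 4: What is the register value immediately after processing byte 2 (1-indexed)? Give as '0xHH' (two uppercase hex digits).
After byte 1 (0x95): reg=0xBD
After byte 2 (0x9E): reg=0xE9

Answer: 0xE9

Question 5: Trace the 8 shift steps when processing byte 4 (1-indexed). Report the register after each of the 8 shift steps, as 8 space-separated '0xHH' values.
Answer: 0x3B 0x76 0xEC 0xDF 0xB9 0x75 0xEA 0xD3

Derivation:
After byte 1 (0x95): reg=0xBD
After byte 2 (0x9E): reg=0xE9
After byte 3 (0x45): reg=0x4D
Register before byte 4: 0x4D
After XOR with byte 0xD3: 0x9E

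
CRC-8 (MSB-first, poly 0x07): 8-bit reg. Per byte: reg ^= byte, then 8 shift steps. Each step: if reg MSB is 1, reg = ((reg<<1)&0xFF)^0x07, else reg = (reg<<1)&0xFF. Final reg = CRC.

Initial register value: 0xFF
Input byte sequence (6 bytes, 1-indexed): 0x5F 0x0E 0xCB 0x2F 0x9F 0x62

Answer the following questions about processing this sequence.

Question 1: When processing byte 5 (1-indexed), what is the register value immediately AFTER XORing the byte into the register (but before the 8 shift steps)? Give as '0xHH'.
Answer: 0xFB

Derivation:
Register before byte 5: 0x64
Byte 5: 0x9F
0x64 XOR 0x9F = 0xFB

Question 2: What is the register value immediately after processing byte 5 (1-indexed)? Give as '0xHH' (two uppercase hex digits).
After byte 1 (0x5F): reg=0x69
After byte 2 (0x0E): reg=0x32
After byte 3 (0xCB): reg=0xE1
After byte 4 (0x2F): reg=0x64
After byte 5 (0x9F): reg=0xEF

Answer: 0xEF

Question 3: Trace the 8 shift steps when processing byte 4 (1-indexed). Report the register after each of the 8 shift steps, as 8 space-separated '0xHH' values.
Answer: 0x9B 0x31 0x62 0xC4 0x8F 0x19 0x32 0x64

Derivation:
After byte 1 (0x5F): reg=0x69
After byte 2 (0x0E): reg=0x32
After byte 3 (0xCB): reg=0xE1
Register before byte 4: 0xE1
After XOR with byte 0x2F: 0xCE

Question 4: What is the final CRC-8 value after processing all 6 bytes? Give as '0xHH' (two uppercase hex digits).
After byte 1 (0x5F): reg=0x69
After byte 2 (0x0E): reg=0x32
After byte 3 (0xCB): reg=0xE1
After byte 4 (0x2F): reg=0x64
After byte 5 (0x9F): reg=0xEF
After byte 6 (0x62): reg=0xAA

Answer: 0xAA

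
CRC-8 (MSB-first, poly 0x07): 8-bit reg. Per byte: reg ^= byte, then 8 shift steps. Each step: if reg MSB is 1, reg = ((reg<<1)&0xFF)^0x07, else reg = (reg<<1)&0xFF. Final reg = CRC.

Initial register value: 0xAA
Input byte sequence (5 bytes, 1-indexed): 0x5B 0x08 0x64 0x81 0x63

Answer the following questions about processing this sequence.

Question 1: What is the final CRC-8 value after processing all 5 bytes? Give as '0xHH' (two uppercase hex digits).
After byte 1 (0x5B): reg=0xD9
After byte 2 (0x08): reg=0x39
After byte 3 (0x64): reg=0x94
After byte 4 (0x81): reg=0x6B
After byte 5 (0x63): reg=0x38

Answer: 0x38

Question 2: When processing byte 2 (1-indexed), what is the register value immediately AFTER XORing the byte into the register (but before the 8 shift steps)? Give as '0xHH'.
Register before byte 2: 0xD9
Byte 2: 0x08
0xD9 XOR 0x08 = 0xD1

Answer: 0xD1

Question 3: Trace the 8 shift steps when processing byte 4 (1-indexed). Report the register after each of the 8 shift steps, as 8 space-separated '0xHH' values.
After byte 1 (0x5B): reg=0xD9
After byte 2 (0x08): reg=0x39
After byte 3 (0x64): reg=0x94
Register before byte 4: 0x94
After XOR with byte 0x81: 0x15

Answer: 0x2A 0x54 0xA8 0x57 0xAE 0x5B 0xB6 0x6B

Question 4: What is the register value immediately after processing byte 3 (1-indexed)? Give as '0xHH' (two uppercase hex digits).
Answer: 0x94

Derivation:
After byte 1 (0x5B): reg=0xD9
After byte 2 (0x08): reg=0x39
After byte 3 (0x64): reg=0x94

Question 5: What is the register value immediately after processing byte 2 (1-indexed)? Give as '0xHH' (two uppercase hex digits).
After byte 1 (0x5B): reg=0xD9
After byte 2 (0x08): reg=0x39

Answer: 0x39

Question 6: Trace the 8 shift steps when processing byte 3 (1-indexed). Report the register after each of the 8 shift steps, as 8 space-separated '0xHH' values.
Answer: 0xBA 0x73 0xE6 0xCB 0x91 0x25 0x4A 0x94

Derivation:
After byte 1 (0x5B): reg=0xD9
After byte 2 (0x08): reg=0x39
Register before byte 3: 0x39
After XOR with byte 0x64: 0x5D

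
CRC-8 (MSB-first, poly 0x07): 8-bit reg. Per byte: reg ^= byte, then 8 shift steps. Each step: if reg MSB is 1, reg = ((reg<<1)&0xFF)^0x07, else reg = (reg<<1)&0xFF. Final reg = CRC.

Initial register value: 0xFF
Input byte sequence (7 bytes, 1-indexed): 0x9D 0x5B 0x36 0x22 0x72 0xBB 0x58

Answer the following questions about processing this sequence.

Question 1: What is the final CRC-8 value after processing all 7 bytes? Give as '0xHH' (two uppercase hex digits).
After byte 1 (0x9D): reg=0x29
After byte 2 (0x5B): reg=0x59
After byte 3 (0x36): reg=0x0A
After byte 4 (0x22): reg=0xD8
After byte 5 (0x72): reg=0x5F
After byte 6 (0xBB): reg=0xB2
After byte 7 (0x58): reg=0x98

Answer: 0x98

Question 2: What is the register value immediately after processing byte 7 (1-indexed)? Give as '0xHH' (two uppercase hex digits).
After byte 1 (0x9D): reg=0x29
After byte 2 (0x5B): reg=0x59
After byte 3 (0x36): reg=0x0A
After byte 4 (0x22): reg=0xD8
After byte 5 (0x72): reg=0x5F
After byte 6 (0xBB): reg=0xB2
After byte 7 (0x58): reg=0x98

Answer: 0x98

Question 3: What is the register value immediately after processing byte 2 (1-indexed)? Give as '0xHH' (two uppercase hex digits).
Answer: 0x59

Derivation:
After byte 1 (0x9D): reg=0x29
After byte 2 (0x5B): reg=0x59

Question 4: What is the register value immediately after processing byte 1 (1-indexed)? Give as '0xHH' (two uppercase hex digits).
Answer: 0x29

Derivation:
After byte 1 (0x9D): reg=0x29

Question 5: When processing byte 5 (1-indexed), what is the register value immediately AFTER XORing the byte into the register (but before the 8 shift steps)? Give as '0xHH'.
Register before byte 5: 0xD8
Byte 5: 0x72
0xD8 XOR 0x72 = 0xAA

Answer: 0xAA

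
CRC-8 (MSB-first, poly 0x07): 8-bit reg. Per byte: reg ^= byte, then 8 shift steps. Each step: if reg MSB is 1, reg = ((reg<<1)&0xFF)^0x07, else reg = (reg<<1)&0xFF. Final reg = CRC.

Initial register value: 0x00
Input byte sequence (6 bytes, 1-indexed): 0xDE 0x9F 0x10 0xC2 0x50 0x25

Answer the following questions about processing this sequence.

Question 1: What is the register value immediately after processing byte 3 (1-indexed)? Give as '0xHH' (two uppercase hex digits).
After byte 1 (0xDE): reg=0x14
After byte 2 (0x9F): reg=0xB8
After byte 3 (0x10): reg=0x51

Answer: 0x51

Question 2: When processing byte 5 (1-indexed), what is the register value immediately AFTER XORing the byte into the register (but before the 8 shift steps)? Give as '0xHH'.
Answer: 0xA0

Derivation:
Register before byte 5: 0xF0
Byte 5: 0x50
0xF0 XOR 0x50 = 0xA0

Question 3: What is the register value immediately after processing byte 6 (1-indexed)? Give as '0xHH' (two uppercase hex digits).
Answer: 0xE3

Derivation:
After byte 1 (0xDE): reg=0x14
After byte 2 (0x9F): reg=0xB8
After byte 3 (0x10): reg=0x51
After byte 4 (0xC2): reg=0xF0
After byte 5 (0x50): reg=0x69
After byte 6 (0x25): reg=0xE3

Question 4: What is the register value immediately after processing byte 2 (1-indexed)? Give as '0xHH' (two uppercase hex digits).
After byte 1 (0xDE): reg=0x14
After byte 2 (0x9F): reg=0xB8

Answer: 0xB8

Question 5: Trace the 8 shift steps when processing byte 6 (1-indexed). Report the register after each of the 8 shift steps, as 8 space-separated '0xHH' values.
Answer: 0x98 0x37 0x6E 0xDC 0xBF 0x79 0xF2 0xE3

Derivation:
After byte 1 (0xDE): reg=0x14
After byte 2 (0x9F): reg=0xB8
After byte 3 (0x10): reg=0x51
After byte 4 (0xC2): reg=0xF0
After byte 5 (0x50): reg=0x69
Register before byte 6: 0x69
After XOR with byte 0x25: 0x4C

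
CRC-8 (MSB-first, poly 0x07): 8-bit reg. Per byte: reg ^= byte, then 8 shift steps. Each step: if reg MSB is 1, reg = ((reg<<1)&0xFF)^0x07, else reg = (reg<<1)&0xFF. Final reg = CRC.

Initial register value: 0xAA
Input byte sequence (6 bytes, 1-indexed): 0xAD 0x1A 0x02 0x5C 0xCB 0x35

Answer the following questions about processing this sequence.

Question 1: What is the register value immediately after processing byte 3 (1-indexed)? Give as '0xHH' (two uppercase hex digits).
Answer: 0xCD

Derivation:
After byte 1 (0xAD): reg=0x15
After byte 2 (0x1A): reg=0x2D
After byte 3 (0x02): reg=0xCD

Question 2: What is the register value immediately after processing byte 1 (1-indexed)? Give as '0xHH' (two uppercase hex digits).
Answer: 0x15

Derivation:
After byte 1 (0xAD): reg=0x15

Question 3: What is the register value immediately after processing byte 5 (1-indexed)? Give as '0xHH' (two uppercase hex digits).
After byte 1 (0xAD): reg=0x15
After byte 2 (0x1A): reg=0x2D
After byte 3 (0x02): reg=0xCD
After byte 4 (0x5C): reg=0xFE
After byte 5 (0xCB): reg=0x8B

Answer: 0x8B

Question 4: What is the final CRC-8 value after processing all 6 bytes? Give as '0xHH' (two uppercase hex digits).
After byte 1 (0xAD): reg=0x15
After byte 2 (0x1A): reg=0x2D
After byte 3 (0x02): reg=0xCD
After byte 4 (0x5C): reg=0xFE
After byte 5 (0xCB): reg=0x8B
After byte 6 (0x35): reg=0x33

Answer: 0x33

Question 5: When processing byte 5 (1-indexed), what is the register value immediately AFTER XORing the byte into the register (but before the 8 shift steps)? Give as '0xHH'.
Register before byte 5: 0xFE
Byte 5: 0xCB
0xFE XOR 0xCB = 0x35

Answer: 0x35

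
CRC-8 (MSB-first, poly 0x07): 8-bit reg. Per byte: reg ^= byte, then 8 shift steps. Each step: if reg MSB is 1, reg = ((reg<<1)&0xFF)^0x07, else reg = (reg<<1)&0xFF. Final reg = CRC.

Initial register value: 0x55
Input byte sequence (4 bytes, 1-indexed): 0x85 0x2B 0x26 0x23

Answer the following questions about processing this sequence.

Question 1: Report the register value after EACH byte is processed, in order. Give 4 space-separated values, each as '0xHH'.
0x3E 0x6B 0xE4 0x5B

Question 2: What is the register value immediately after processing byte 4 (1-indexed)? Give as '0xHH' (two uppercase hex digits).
After byte 1 (0x85): reg=0x3E
After byte 2 (0x2B): reg=0x6B
After byte 3 (0x26): reg=0xE4
After byte 4 (0x23): reg=0x5B

Answer: 0x5B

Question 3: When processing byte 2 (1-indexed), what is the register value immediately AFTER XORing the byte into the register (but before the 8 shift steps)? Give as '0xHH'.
Register before byte 2: 0x3E
Byte 2: 0x2B
0x3E XOR 0x2B = 0x15

Answer: 0x15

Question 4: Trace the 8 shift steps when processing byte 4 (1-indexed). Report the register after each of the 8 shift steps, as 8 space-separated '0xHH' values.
Answer: 0x89 0x15 0x2A 0x54 0xA8 0x57 0xAE 0x5B

Derivation:
After byte 1 (0x85): reg=0x3E
After byte 2 (0x2B): reg=0x6B
After byte 3 (0x26): reg=0xE4
Register before byte 4: 0xE4
After XOR with byte 0x23: 0xC7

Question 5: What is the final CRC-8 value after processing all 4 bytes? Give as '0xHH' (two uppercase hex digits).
After byte 1 (0x85): reg=0x3E
After byte 2 (0x2B): reg=0x6B
After byte 3 (0x26): reg=0xE4
After byte 4 (0x23): reg=0x5B

Answer: 0x5B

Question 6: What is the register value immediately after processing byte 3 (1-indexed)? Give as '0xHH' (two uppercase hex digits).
After byte 1 (0x85): reg=0x3E
After byte 2 (0x2B): reg=0x6B
After byte 3 (0x26): reg=0xE4

Answer: 0xE4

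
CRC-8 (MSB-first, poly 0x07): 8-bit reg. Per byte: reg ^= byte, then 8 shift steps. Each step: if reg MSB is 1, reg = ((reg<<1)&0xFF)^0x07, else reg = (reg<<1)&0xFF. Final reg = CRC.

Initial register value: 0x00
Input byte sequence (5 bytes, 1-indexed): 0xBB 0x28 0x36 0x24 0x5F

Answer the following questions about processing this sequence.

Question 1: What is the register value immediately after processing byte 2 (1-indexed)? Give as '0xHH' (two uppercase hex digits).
After byte 1 (0xBB): reg=0x28
After byte 2 (0x28): reg=0x00

Answer: 0x00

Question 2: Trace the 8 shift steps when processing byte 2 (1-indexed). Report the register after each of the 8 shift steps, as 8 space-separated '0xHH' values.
After byte 1 (0xBB): reg=0x28
Register before byte 2: 0x28
After XOR with byte 0x28: 0x00

Answer: 0x00 0x00 0x00 0x00 0x00 0x00 0x00 0x00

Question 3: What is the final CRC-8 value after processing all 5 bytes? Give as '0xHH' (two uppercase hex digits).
Answer: 0xFC

Derivation:
After byte 1 (0xBB): reg=0x28
After byte 2 (0x28): reg=0x00
After byte 3 (0x36): reg=0x82
After byte 4 (0x24): reg=0x7B
After byte 5 (0x5F): reg=0xFC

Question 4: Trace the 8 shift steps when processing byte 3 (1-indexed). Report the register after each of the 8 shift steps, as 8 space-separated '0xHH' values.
After byte 1 (0xBB): reg=0x28
After byte 2 (0x28): reg=0x00
Register before byte 3: 0x00
After XOR with byte 0x36: 0x36

Answer: 0x6C 0xD8 0xB7 0x69 0xD2 0xA3 0x41 0x82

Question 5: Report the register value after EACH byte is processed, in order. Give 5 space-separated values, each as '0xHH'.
0x28 0x00 0x82 0x7B 0xFC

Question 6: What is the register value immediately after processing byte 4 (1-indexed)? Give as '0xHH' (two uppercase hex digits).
Answer: 0x7B

Derivation:
After byte 1 (0xBB): reg=0x28
After byte 2 (0x28): reg=0x00
After byte 3 (0x36): reg=0x82
After byte 4 (0x24): reg=0x7B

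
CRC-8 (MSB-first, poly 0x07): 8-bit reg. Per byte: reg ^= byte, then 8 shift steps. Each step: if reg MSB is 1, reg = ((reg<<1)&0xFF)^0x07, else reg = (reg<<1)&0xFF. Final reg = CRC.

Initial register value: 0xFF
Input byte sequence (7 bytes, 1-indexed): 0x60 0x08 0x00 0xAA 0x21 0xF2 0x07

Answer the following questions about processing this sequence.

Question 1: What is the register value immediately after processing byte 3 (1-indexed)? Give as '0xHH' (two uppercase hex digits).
After byte 1 (0x60): reg=0xD4
After byte 2 (0x08): reg=0x1A
After byte 3 (0x00): reg=0x46

Answer: 0x46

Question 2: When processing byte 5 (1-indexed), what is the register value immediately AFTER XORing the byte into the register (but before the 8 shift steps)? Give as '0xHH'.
Register before byte 5: 0x8A
Byte 5: 0x21
0x8A XOR 0x21 = 0xAB

Answer: 0xAB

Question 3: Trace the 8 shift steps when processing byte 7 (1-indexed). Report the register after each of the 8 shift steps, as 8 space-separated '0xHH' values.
Answer: 0xB0 0x67 0xCE 0x9B 0x31 0x62 0xC4 0x8F

Derivation:
After byte 1 (0x60): reg=0xD4
After byte 2 (0x08): reg=0x1A
After byte 3 (0x00): reg=0x46
After byte 4 (0xAA): reg=0x8A
After byte 5 (0x21): reg=0x58
After byte 6 (0xF2): reg=0x5F
Register before byte 7: 0x5F
After XOR with byte 0x07: 0x58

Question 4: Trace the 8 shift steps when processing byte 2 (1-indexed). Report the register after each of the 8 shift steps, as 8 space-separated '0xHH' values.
Answer: 0xBF 0x79 0xF2 0xE3 0xC1 0x85 0x0D 0x1A

Derivation:
After byte 1 (0x60): reg=0xD4
Register before byte 2: 0xD4
After XOR with byte 0x08: 0xDC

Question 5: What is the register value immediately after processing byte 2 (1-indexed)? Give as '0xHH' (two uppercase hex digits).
Answer: 0x1A

Derivation:
After byte 1 (0x60): reg=0xD4
After byte 2 (0x08): reg=0x1A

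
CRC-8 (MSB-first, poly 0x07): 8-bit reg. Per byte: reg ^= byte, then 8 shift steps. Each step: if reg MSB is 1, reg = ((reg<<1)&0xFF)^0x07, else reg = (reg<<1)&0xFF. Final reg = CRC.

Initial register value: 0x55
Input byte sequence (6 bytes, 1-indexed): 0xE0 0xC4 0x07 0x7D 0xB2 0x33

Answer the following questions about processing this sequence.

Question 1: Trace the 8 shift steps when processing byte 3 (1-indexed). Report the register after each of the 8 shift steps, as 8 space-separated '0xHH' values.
Answer: 0xB6 0x6B 0xD6 0xAB 0x51 0xA2 0x43 0x86

Derivation:
After byte 1 (0xE0): reg=0x02
After byte 2 (0xC4): reg=0x5C
Register before byte 3: 0x5C
After XOR with byte 0x07: 0x5B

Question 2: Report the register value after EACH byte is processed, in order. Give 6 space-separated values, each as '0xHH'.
0x02 0x5C 0x86 0xEF 0x94 0x7C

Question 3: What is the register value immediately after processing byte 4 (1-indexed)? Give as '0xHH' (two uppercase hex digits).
Answer: 0xEF

Derivation:
After byte 1 (0xE0): reg=0x02
After byte 2 (0xC4): reg=0x5C
After byte 3 (0x07): reg=0x86
After byte 4 (0x7D): reg=0xEF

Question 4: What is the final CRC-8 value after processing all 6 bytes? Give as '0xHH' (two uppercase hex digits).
After byte 1 (0xE0): reg=0x02
After byte 2 (0xC4): reg=0x5C
After byte 3 (0x07): reg=0x86
After byte 4 (0x7D): reg=0xEF
After byte 5 (0xB2): reg=0x94
After byte 6 (0x33): reg=0x7C

Answer: 0x7C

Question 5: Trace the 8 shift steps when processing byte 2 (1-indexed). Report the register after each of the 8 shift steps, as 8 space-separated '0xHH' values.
Answer: 0x8B 0x11 0x22 0x44 0x88 0x17 0x2E 0x5C

Derivation:
After byte 1 (0xE0): reg=0x02
Register before byte 2: 0x02
After XOR with byte 0xC4: 0xC6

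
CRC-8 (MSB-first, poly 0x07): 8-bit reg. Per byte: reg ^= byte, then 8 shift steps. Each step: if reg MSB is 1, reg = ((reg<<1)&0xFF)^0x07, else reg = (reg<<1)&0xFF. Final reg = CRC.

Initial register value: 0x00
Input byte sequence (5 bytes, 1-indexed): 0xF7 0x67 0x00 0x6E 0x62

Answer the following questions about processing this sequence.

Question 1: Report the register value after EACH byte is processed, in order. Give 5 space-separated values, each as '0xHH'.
0xCB 0x4D 0xE4 0xBF 0x1D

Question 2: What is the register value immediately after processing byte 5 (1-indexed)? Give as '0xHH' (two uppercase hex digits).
Answer: 0x1D

Derivation:
After byte 1 (0xF7): reg=0xCB
After byte 2 (0x67): reg=0x4D
After byte 3 (0x00): reg=0xE4
After byte 4 (0x6E): reg=0xBF
After byte 5 (0x62): reg=0x1D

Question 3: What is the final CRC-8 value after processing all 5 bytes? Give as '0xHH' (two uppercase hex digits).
After byte 1 (0xF7): reg=0xCB
After byte 2 (0x67): reg=0x4D
After byte 3 (0x00): reg=0xE4
After byte 4 (0x6E): reg=0xBF
After byte 5 (0x62): reg=0x1D

Answer: 0x1D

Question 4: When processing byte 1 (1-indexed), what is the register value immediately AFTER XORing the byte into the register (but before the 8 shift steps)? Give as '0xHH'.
Answer: 0xF7

Derivation:
Register before byte 1: 0x00
Byte 1: 0xF7
0x00 XOR 0xF7 = 0xF7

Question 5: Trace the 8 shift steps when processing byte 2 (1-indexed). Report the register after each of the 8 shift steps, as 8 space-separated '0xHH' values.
After byte 1 (0xF7): reg=0xCB
Register before byte 2: 0xCB
After XOR with byte 0x67: 0xAC

Answer: 0x5F 0xBE 0x7B 0xF6 0xEB 0xD1 0xA5 0x4D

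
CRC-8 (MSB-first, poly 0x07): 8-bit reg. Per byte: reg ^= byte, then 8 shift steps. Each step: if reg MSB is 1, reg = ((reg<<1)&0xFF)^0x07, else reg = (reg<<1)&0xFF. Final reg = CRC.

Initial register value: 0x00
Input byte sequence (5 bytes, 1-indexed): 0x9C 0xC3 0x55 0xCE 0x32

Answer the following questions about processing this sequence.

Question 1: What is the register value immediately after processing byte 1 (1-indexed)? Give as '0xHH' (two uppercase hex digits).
After byte 1 (0x9C): reg=0xDD

Answer: 0xDD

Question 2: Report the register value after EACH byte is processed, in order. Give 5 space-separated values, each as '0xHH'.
0xDD 0x5A 0x2D 0xA7 0xE2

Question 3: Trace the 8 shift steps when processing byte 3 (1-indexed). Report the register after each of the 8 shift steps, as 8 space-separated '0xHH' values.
After byte 1 (0x9C): reg=0xDD
After byte 2 (0xC3): reg=0x5A
Register before byte 3: 0x5A
After XOR with byte 0x55: 0x0F

Answer: 0x1E 0x3C 0x78 0xF0 0xE7 0xC9 0x95 0x2D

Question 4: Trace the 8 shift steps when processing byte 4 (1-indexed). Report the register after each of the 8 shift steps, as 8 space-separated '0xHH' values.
After byte 1 (0x9C): reg=0xDD
After byte 2 (0xC3): reg=0x5A
After byte 3 (0x55): reg=0x2D
Register before byte 4: 0x2D
After XOR with byte 0xCE: 0xE3

Answer: 0xC1 0x85 0x0D 0x1A 0x34 0x68 0xD0 0xA7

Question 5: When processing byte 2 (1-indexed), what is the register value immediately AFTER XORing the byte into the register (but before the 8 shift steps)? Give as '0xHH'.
Answer: 0x1E

Derivation:
Register before byte 2: 0xDD
Byte 2: 0xC3
0xDD XOR 0xC3 = 0x1E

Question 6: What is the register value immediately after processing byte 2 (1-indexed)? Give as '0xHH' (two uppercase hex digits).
After byte 1 (0x9C): reg=0xDD
After byte 2 (0xC3): reg=0x5A

Answer: 0x5A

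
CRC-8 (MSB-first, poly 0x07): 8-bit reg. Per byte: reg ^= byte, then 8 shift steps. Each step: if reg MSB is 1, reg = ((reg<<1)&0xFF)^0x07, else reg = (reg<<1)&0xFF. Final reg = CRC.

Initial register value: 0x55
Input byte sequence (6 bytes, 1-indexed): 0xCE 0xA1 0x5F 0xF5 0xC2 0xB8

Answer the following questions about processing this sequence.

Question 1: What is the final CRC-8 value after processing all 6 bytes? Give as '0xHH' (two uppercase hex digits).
After byte 1 (0xCE): reg=0xC8
After byte 2 (0xA1): reg=0x18
After byte 3 (0x5F): reg=0xD2
After byte 4 (0xF5): reg=0xF5
After byte 5 (0xC2): reg=0x85
After byte 6 (0xB8): reg=0xB3

Answer: 0xB3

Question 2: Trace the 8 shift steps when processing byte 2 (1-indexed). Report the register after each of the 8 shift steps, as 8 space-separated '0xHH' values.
After byte 1 (0xCE): reg=0xC8
Register before byte 2: 0xC8
After XOR with byte 0xA1: 0x69

Answer: 0xD2 0xA3 0x41 0x82 0x03 0x06 0x0C 0x18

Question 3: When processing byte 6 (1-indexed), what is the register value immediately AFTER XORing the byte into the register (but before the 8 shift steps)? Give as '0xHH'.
Register before byte 6: 0x85
Byte 6: 0xB8
0x85 XOR 0xB8 = 0x3D

Answer: 0x3D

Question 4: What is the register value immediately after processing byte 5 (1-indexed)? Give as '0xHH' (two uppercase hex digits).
After byte 1 (0xCE): reg=0xC8
After byte 2 (0xA1): reg=0x18
After byte 3 (0x5F): reg=0xD2
After byte 4 (0xF5): reg=0xF5
After byte 5 (0xC2): reg=0x85

Answer: 0x85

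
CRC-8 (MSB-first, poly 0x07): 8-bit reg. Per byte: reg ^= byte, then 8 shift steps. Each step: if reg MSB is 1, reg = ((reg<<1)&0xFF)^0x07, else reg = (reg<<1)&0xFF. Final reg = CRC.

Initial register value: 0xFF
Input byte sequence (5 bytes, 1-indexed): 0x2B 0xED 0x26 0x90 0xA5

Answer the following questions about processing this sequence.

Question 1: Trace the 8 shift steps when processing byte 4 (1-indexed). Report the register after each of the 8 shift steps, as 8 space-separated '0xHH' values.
After byte 1 (0x2B): reg=0x22
After byte 2 (0xED): reg=0x63
After byte 3 (0x26): reg=0xDC
Register before byte 4: 0xDC
After XOR with byte 0x90: 0x4C

Answer: 0x98 0x37 0x6E 0xDC 0xBF 0x79 0xF2 0xE3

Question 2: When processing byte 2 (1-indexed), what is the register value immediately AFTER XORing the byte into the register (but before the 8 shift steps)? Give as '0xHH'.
Register before byte 2: 0x22
Byte 2: 0xED
0x22 XOR 0xED = 0xCF

Answer: 0xCF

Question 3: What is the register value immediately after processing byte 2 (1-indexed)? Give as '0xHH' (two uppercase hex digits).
Answer: 0x63

Derivation:
After byte 1 (0x2B): reg=0x22
After byte 2 (0xED): reg=0x63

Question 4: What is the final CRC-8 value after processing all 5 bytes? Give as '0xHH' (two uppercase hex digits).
Answer: 0xD5

Derivation:
After byte 1 (0x2B): reg=0x22
After byte 2 (0xED): reg=0x63
After byte 3 (0x26): reg=0xDC
After byte 4 (0x90): reg=0xE3
After byte 5 (0xA5): reg=0xD5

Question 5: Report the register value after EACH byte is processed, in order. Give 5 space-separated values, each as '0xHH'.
0x22 0x63 0xDC 0xE3 0xD5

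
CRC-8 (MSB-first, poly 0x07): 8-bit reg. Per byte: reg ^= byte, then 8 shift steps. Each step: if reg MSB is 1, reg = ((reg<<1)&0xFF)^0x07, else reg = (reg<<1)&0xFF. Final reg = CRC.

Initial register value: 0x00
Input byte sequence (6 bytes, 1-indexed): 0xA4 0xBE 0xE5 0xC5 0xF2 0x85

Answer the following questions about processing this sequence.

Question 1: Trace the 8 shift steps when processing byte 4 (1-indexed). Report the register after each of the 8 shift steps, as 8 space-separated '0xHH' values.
After byte 1 (0xA4): reg=0x75
After byte 2 (0xBE): reg=0x7F
After byte 3 (0xE5): reg=0xCF
Register before byte 4: 0xCF
After XOR with byte 0xC5: 0x0A

Answer: 0x14 0x28 0x50 0xA0 0x47 0x8E 0x1B 0x36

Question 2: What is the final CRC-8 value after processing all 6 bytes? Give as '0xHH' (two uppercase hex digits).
After byte 1 (0xA4): reg=0x75
After byte 2 (0xBE): reg=0x7F
After byte 3 (0xE5): reg=0xCF
After byte 4 (0xC5): reg=0x36
After byte 5 (0xF2): reg=0x52
After byte 6 (0x85): reg=0x2B

Answer: 0x2B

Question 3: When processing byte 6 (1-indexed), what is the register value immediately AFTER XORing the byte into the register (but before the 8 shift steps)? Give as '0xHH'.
Answer: 0xD7

Derivation:
Register before byte 6: 0x52
Byte 6: 0x85
0x52 XOR 0x85 = 0xD7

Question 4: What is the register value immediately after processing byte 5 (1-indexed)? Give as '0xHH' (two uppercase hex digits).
Answer: 0x52

Derivation:
After byte 1 (0xA4): reg=0x75
After byte 2 (0xBE): reg=0x7F
After byte 3 (0xE5): reg=0xCF
After byte 4 (0xC5): reg=0x36
After byte 5 (0xF2): reg=0x52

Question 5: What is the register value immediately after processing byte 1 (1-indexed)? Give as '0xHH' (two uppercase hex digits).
After byte 1 (0xA4): reg=0x75

Answer: 0x75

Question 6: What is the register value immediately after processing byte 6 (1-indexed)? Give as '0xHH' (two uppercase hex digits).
After byte 1 (0xA4): reg=0x75
After byte 2 (0xBE): reg=0x7F
After byte 3 (0xE5): reg=0xCF
After byte 4 (0xC5): reg=0x36
After byte 5 (0xF2): reg=0x52
After byte 6 (0x85): reg=0x2B

Answer: 0x2B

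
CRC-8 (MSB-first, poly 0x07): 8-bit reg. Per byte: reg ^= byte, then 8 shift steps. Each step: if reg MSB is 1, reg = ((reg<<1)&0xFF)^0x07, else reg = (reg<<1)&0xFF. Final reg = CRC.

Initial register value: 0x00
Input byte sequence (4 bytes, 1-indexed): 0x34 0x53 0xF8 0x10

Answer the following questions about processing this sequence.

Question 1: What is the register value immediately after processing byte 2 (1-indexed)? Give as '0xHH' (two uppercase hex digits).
Answer: 0x13

Derivation:
After byte 1 (0x34): reg=0x8C
After byte 2 (0x53): reg=0x13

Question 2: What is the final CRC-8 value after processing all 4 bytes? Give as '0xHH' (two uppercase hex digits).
After byte 1 (0x34): reg=0x8C
After byte 2 (0x53): reg=0x13
After byte 3 (0xF8): reg=0x9F
After byte 4 (0x10): reg=0xA4

Answer: 0xA4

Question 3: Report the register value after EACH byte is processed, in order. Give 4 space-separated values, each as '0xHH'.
0x8C 0x13 0x9F 0xA4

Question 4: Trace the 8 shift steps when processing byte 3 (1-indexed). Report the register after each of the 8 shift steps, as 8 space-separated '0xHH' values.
After byte 1 (0x34): reg=0x8C
After byte 2 (0x53): reg=0x13
Register before byte 3: 0x13
After XOR with byte 0xF8: 0xEB

Answer: 0xD1 0xA5 0x4D 0x9A 0x33 0x66 0xCC 0x9F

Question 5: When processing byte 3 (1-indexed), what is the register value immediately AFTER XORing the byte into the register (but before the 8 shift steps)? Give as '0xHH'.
Register before byte 3: 0x13
Byte 3: 0xF8
0x13 XOR 0xF8 = 0xEB

Answer: 0xEB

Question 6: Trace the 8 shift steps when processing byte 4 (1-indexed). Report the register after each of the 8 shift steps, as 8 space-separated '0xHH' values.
After byte 1 (0x34): reg=0x8C
After byte 2 (0x53): reg=0x13
After byte 3 (0xF8): reg=0x9F
Register before byte 4: 0x9F
After XOR with byte 0x10: 0x8F

Answer: 0x19 0x32 0x64 0xC8 0x97 0x29 0x52 0xA4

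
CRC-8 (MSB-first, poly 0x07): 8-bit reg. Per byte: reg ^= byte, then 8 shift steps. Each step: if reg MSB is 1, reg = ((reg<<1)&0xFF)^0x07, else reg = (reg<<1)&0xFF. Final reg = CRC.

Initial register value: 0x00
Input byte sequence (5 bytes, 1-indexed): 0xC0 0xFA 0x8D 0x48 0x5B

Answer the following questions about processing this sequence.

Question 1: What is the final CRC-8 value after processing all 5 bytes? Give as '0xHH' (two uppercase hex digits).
Answer: 0x2F

Derivation:
After byte 1 (0xC0): reg=0x4E
After byte 2 (0xFA): reg=0x05
After byte 3 (0x8D): reg=0xB1
After byte 4 (0x48): reg=0xE1
After byte 5 (0x5B): reg=0x2F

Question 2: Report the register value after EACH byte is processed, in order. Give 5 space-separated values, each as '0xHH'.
0x4E 0x05 0xB1 0xE1 0x2F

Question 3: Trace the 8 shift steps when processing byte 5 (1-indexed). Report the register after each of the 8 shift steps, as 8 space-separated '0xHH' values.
Answer: 0x73 0xE6 0xCB 0x91 0x25 0x4A 0x94 0x2F

Derivation:
After byte 1 (0xC0): reg=0x4E
After byte 2 (0xFA): reg=0x05
After byte 3 (0x8D): reg=0xB1
After byte 4 (0x48): reg=0xE1
Register before byte 5: 0xE1
After XOR with byte 0x5B: 0xBA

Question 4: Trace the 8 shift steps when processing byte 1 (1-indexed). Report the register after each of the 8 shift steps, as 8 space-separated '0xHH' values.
Register before byte 1: 0x00
After XOR with byte 0xC0: 0xC0

Answer: 0x87 0x09 0x12 0x24 0x48 0x90 0x27 0x4E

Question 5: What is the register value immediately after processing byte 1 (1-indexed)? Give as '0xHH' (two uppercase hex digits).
After byte 1 (0xC0): reg=0x4E

Answer: 0x4E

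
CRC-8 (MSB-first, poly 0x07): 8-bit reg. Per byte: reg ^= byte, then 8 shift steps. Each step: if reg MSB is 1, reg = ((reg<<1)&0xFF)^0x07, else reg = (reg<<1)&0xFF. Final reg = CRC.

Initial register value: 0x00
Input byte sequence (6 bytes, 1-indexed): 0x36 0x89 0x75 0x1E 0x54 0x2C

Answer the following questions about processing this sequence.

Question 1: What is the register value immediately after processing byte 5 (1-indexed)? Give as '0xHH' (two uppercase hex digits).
Answer: 0x07

Derivation:
After byte 1 (0x36): reg=0x82
After byte 2 (0x89): reg=0x31
After byte 3 (0x75): reg=0xDB
After byte 4 (0x1E): reg=0x55
After byte 5 (0x54): reg=0x07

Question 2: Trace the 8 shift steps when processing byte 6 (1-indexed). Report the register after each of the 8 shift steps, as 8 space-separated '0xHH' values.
Answer: 0x56 0xAC 0x5F 0xBE 0x7B 0xF6 0xEB 0xD1

Derivation:
After byte 1 (0x36): reg=0x82
After byte 2 (0x89): reg=0x31
After byte 3 (0x75): reg=0xDB
After byte 4 (0x1E): reg=0x55
After byte 5 (0x54): reg=0x07
Register before byte 6: 0x07
After XOR with byte 0x2C: 0x2B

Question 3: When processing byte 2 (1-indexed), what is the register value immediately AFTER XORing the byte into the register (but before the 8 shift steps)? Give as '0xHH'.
Register before byte 2: 0x82
Byte 2: 0x89
0x82 XOR 0x89 = 0x0B

Answer: 0x0B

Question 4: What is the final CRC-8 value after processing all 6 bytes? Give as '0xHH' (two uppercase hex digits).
Answer: 0xD1

Derivation:
After byte 1 (0x36): reg=0x82
After byte 2 (0x89): reg=0x31
After byte 3 (0x75): reg=0xDB
After byte 4 (0x1E): reg=0x55
After byte 5 (0x54): reg=0x07
After byte 6 (0x2C): reg=0xD1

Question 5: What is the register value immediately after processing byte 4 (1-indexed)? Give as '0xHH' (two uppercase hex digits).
After byte 1 (0x36): reg=0x82
After byte 2 (0x89): reg=0x31
After byte 3 (0x75): reg=0xDB
After byte 4 (0x1E): reg=0x55

Answer: 0x55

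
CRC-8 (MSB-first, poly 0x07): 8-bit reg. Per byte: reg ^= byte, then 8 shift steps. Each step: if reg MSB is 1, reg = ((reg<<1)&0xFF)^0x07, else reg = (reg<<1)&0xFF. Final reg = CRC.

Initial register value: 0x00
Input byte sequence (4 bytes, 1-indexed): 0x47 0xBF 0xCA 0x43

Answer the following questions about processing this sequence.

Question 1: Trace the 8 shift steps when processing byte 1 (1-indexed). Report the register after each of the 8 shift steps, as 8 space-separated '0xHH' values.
Answer: 0x8E 0x1B 0x36 0x6C 0xD8 0xB7 0x69 0xD2

Derivation:
Register before byte 1: 0x00
After XOR with byte 0x47: 0x47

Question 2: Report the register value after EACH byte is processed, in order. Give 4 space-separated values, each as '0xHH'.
0xD2 0x04 0x64 0xF5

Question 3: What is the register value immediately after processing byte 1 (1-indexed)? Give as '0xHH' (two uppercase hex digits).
After byte 1 (0x47): reg=0xD2

Answer: 0xD2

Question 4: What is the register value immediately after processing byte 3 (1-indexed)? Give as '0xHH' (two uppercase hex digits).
Answer: 0x64

Derivation:
After byte 1 (0x47): reg=0xD2
After byte 2 (0xBF): reg=0x04
After byte 3 (0xCA): reg=0x64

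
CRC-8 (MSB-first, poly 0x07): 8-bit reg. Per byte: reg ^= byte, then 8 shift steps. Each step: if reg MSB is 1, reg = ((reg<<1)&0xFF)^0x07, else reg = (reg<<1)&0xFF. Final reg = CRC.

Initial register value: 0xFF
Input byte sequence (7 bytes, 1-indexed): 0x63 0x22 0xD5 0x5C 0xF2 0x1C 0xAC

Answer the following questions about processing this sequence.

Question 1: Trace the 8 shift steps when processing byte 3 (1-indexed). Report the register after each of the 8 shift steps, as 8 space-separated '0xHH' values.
After byte 1 (0x63): reg=0xDD
After byte 2 (0x22): reg=0xF3
Register before byte 3: 0xF3
After XOR with byte 0xD5: 0x26

Answer: 0x4C 0x98 0x37 0x6E 0xDC 0xBF 0x79 0xF2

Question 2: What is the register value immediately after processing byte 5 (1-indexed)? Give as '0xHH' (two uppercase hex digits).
Answer: 0x1E

Derivation:
After byte 1 (0x63): reg=0xDD
After byte 2 (0x22): reg=0xF3
After byte 3 (0xD5): reg=0xF2
After byte 4 (0x5C): reg=0x43
After byte 5 (0xF2): reg=0x1E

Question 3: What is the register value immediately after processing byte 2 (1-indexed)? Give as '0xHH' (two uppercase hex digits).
Answer: 0xF3

Derivation:
After byte 1 (0x63): reg=0xDD
After byte 2 (0x22): reg=0xF3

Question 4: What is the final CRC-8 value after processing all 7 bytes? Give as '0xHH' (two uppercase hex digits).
Answer: 0x67

Derivation:
After byte 1 (0x63): reg=0xDD
After byte 2 (0x22): reg=0xF3
After byte 3 (0xD5): reg=0xF2
After byte 4 (0x5C): reg=0x43
After byte 5 (0xF2): reg=0x1E
After byte 6 (0x1C): reg=0x0E
After byte 7 (0xAC): reg=0x67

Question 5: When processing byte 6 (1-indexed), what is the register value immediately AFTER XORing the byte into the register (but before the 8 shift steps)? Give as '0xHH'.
Register before byte 6: 0x1E
Byte 6: 0x1C
0x1E XOR 0x1C = 0x02

Answer: 0x02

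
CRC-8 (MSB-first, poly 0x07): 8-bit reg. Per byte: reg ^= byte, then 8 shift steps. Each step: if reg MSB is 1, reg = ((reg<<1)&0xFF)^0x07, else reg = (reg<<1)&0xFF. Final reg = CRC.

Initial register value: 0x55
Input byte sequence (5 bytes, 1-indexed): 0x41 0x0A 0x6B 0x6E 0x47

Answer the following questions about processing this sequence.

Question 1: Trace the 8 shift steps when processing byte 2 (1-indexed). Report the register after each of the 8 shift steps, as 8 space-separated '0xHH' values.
After byte 1 (0x41): reg=0x6C
Register before byte 2: 0x6C
After XOR with byte 0x0A: 0x66

Answer: 0xCC 0x9F 0x39 0x72 0xE4 0xCF 0x99 0x35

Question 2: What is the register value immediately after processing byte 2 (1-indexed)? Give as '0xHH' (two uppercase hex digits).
After byte 1 (0x41): reg=0x6C
After byte 2 (0x0A): reg=0x35

Answer: 0x35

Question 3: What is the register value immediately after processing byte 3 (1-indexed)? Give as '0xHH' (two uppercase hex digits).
Answer: 0x9D

Derivation:
After byte 1 (0x41): reg=0x6C
After byte 2 (0x0A): reg=0x35
After byte 3 (0x6B): reg=0x9D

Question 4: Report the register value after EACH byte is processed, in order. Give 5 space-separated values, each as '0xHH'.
0x6C 0x35 0x9D 0xD7 0xF9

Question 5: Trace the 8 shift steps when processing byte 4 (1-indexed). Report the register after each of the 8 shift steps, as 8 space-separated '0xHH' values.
Answer: 0xE1 0xC5 0x8D 0x1D 0x3A 0x74 0xE8 0xD7

Derivation:
After byte 1 (0x41): reg=0x6C
After byte 2 (0x0A): reg=0x35
After byte 3 (0x6B): reg=0x9D
Register before byte 4: 0x9D
After XOR with byte 0x6E: 0xF3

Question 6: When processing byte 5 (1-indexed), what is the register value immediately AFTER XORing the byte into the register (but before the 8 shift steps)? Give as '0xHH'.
Answer: 0x90

Derivation:
Register before byte 5: 0xD7
Byte 5: 0x47
0xD7 XOR 0x47 = 0x90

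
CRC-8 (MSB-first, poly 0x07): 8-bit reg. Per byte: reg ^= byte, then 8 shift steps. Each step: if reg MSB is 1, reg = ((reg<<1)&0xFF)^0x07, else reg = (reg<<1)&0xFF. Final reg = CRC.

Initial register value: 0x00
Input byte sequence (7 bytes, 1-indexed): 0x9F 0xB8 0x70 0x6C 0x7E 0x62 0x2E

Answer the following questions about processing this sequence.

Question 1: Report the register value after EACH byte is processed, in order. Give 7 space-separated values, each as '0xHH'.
0xD4 0x03 0x5E 0x9E 0xAE 0x6A 0xDB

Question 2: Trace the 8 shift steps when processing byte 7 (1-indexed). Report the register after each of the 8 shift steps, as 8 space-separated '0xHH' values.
After byte 1 (0x9F): reg=0xD4
After byte 2 (0xB8): reg=0x03
After byte 3 (0x70): reg=0x5E
After byte 4 (0x6C): reg=0x9E
After byte 5 (0x7E): reg=0xAE
After byte 6 (0x62): reg=0x6A
Register before byte 7: 0x6A
After XOR with byte 0x2E: 0x44

Answer: 0x88 0x17 0x2E 0x5C 0xB8 0x77 0xEE 0xDB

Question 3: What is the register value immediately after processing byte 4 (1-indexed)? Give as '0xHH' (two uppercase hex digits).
Answer: 0x9E

Derivation:
After byte 1 (0x9F): reg=0xD4
After byte 2 (0xB8): reg=0x03
After byte 3 (0x70): reg=0x5E
After byte 4 (0x6C): reg=0x9E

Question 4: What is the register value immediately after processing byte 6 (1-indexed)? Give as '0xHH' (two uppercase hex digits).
Answer: 0x6A

Derivation:
After byte 1 (0x9F): reg=0xD4
After byte 2 (0xB8): reg=0x03
After byte 3 (0x70): reg=0x5E
After byte 4 (0x6C): reg=0x9E
After byte 5 (0x7E): reg=0xAE
After byte 6 (0x62): reg=0x6A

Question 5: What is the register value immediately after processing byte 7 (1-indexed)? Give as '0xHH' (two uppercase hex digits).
Answer: 0xDB

Derivation:
After byte 1 (0x9F): reg=0xD4
After byte 2 (0xB8): reg=0x03
After byte 3 (0x70): reg=0x5E
After byte 4 (0x6C): reg=0x9E
After byte 5 (0x7E): reg=0xAE
After byte 6 (0x62): reg=0x6A
After byte 7 (0x2E): reg=0xDB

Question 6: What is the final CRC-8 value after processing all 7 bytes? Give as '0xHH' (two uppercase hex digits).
Answer: 0xDB

Derivation:
After byte 1 (0x9F): reg=0xD4
After byte 2 (0xB8): reg=0x03
After byte 3 (0x70): reg=0x5E
After byte 4 (0x6C): reg=0x9E
After byte 5 (0x7E): reg=0xAE
After byte 6 (0x62): reg=0x6A
After byte 7 (0x2E): reg=0xDB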